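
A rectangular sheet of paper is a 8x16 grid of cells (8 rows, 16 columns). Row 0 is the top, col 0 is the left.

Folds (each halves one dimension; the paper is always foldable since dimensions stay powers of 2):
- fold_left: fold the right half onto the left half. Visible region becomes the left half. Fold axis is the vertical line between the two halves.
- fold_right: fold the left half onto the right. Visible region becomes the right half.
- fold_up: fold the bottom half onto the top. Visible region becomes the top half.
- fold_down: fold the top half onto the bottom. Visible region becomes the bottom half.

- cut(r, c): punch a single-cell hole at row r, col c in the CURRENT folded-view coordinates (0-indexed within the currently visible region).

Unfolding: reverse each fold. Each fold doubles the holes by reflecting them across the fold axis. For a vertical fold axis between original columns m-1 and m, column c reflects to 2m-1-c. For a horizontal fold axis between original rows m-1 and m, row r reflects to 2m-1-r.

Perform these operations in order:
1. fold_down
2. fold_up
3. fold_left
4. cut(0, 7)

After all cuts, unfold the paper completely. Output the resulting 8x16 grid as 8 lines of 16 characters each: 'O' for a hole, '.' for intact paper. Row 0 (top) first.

Answer: .......OO.......
................
................
.......OO.......
.......OO.......
................
................
.......OO.......

Derivation:
Op 1 fold_down: fold axis h@4; visible region now rows[4,8) x cols[0,16) = 4x16
Op 2 fold_up: fold axis h@6; visible region now rows[4,6) x cols[0,16) = 2x16
Op 3 fold_left: fold axis v@8; visible region now rows[4,6) x cols[0,8) = 2x8
Op 4 cut(0, 7): punch at orig (4,7); cuts so far [(4, 7)]; region rows[4,6) x cols[0,8) = 2x8
Unfold 1 (reflect across v@8): 2 holes -> [(4, 7), (4, 8)]
Unfold 2 (reflect across h@6): 4 holes -> [(4, 7), (4, 8), (7, 7), (7, 8)]
Unfold 3 (reflect across h@4): 8 holes -> [(0, 7), (0, 8), (3, 7), (3, 8), (4, 7), (4, 8), (7, 7), (7, 8)]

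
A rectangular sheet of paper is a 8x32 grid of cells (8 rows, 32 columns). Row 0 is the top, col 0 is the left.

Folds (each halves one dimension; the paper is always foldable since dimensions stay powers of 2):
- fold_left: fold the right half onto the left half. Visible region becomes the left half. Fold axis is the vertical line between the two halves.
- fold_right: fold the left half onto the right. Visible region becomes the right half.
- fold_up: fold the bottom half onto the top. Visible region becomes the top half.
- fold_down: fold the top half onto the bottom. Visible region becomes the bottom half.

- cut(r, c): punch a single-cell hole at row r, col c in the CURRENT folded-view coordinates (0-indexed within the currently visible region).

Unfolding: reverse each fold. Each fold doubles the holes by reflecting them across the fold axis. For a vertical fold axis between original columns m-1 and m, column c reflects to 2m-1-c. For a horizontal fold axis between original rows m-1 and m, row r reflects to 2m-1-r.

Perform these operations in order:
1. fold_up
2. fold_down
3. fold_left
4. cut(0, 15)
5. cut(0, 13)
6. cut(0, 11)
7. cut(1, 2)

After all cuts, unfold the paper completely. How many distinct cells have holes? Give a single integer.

Answer: 32

Derivation:
Op 1 fold_up: fold axis h@4; visible region now rows[0,4) x cols[0,32) = 4x32
Op 2 fold_down: fold axis h@2; visible region now rows[2,4) x cols[0,32) = 2x32
Op 3 fold_left: fold axis v@16; visible region now rows[2,4) x cols[0,16) = 2x16
Op 4 cut(0, 15): punch at orig (2,15); cuts so far [(2, 15)]; region rows[2,4) x cols[0,16) = 2x16
Op 5 cut(0, 13): punch at orig (2,13); cuts so far [(2, 13), (2, 15)]; region rows[2,4) x cols[0,16) = 2x16
Op 6 cut(0, 11): punch at orig (2,11); cuts so far [(2, 11), (2, 13), (2, 15)]; region rows[2,4) x cols[0,16) = 2x16
Op 7 cut(1, 2): punch at orig (3,2); cuts so far [(2, 11), (2, 13), (2, 15), (3, 2)]; region rows[2,4) x cols[0,16) = 2x16
Unfold 1 (reflect across v@16): 8 holes -> [(2, 11), (2, 13), (2, 15), (2, 16), (2, 18), (2, 20), (3, 2), (3, 29)]
Unfold 2 (reflect across h@2): 16 holes -> [(0, 2), (0, 29), (1, 11), (1, 13), (1, 15), (1, 16), (1, 18), (1, 20), (2, 11), (2, 13), (2, 15), (2, 16), (2, 18), (2, 20), (3, 2), (3, 29)]
Unfold 3 (reflect across h@4): 32 holes -> [(0, 2), (0, 29), (1, 11), (1, 13), (1, 15), (1, 16), (1, 18), (1, 20), (2, 11), (2, 13), (2, 15), (2, 16), (2, 18), (2, 20), (3, 2), (3, 29), (4, 2), (4, 29), (5, 11), (5, 13), (5, 15), (5, 16), (5, 18), (5, 20), (6, 11), (6, 13), (6, 15), (6, 16), (6, 18), (6, 20), (7, 2), (7, 29)]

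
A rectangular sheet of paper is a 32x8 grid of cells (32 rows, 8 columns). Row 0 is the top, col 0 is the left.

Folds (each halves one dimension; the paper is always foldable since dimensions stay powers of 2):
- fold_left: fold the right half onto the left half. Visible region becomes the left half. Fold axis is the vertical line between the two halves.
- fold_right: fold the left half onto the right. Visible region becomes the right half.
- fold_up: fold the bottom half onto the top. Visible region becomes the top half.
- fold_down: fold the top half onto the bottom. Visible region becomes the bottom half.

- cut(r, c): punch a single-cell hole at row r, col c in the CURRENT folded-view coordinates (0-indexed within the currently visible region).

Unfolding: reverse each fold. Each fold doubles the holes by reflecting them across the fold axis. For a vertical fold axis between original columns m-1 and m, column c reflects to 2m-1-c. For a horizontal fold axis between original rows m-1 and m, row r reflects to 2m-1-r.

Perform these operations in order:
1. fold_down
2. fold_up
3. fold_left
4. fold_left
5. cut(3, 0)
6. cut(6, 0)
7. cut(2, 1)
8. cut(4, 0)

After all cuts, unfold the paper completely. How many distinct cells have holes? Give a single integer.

Op 1 fold_down: fold axis h@16; visible region now rows[16,32) x cols[0,8) = 16x8
Op 2 fold_up: fold axis h@24; visible region now rows[16,24) x cols[0,8) = 8x8
Op 3 fold_left: fold axis v@4; visible region now rows[16,24) x cols[0,4) = 8x4
Op 4 fold_left: fold axis v@2; visible region now rows[16,24) x cols[0,2) = 8x2
Op 5 cut(3, 0): punch at orig (19,0); cuts so far [(19, 0)]; region rows[16,24) x cols[0,2) = 8x2
Op 6 cut(6, 0): punch at orig (22,0); cuts so far [(19, 0), (22, 0)]; region rows[16,24) x cols[0,2) = 8x2
Op 7 cut(2, 1): punch at orig (18,1); cuts so far [(18, 1), (19, 0), (22, 0)]; region rows[16,24) x cols[0,2) = 8x2
Op 8 cut(4, 0): punch at orig (20,0); cuts so far [(18, 1), (19, 0), (20, 0), (22, 0)]; region rows[16,24) x cols[0,2) = 8x2
Unfold 1 (reflect across v@2): 8 holes -> [(18, 1), (18, 2), (19, 0), (19, 3), (20, 0), (20, 3), (22, 0), (22, 3)]
Unfold 2 (reflect across v@4): 16 holes -> [(18, 1), (18, 2), (18, 5), (18, 6), (19, 0), (19, 3), (19, 4), (19, 7), (20, 0), (20, 3), (20, 4), (20, 7), (22, 0), (22, 3), (22, 4), (22, 7)]
Unfold 3 (reflect across h@24): 32 holes -> [(18, 1), (18, 2), (18, 5), (18, 6), (19, 0), (19, 3), (19, 4), (19, 7), (20, 0), (20, 3), (20, 4), (20, 7), (22, 0), (22, 3), (22, 4), (22, 7), (25, 0), (25, 3), (25, 4), (25, 7), (27, 0), (27, 3), (27, 4), (27, 7), (28, 0), (28, 3), (28, 4), (28, 7), (29, 1), (29, 2), (29, 5), (29, 6)]
Unfold 4 (reflect across h@16): 64 holes -> [(2, 1), (2, 2), (2, 5), (2, 6), (3, 0), (3, 3), (3, 4), (3, 7), (4, 0), (4, 3), (4, 4), (4, 7), (6, 0), (6, 3), (6, 4), (6, 7), (9, 0), (9, 3), (9, 4), (9, 7), (11, 0), (11, 3), (11, 4), (11, 7), (12, 0), (12, 3), (12, 4), (12, 7), (13, 1), (13, 2), (13, 5), (13, 6), (18, 1), (18, 2), (18, 5), (18, 6), (19, 0), (19, 3), (19, 4), (19, 7), (20, 0), (20, 3), (20, 4), (20, 7), (22, 0), (22, 3), (22, 4), (22, 7), (25, 0), (25, 3), (25, 4), (25, 7), (27, 0), (27, 3), (27, 4), (27, 7), (28, 0), (28, 3), (28, 4), (28, 7), (29, 1), (29, 2), (29, 5), (29, 6)]

Answer: 64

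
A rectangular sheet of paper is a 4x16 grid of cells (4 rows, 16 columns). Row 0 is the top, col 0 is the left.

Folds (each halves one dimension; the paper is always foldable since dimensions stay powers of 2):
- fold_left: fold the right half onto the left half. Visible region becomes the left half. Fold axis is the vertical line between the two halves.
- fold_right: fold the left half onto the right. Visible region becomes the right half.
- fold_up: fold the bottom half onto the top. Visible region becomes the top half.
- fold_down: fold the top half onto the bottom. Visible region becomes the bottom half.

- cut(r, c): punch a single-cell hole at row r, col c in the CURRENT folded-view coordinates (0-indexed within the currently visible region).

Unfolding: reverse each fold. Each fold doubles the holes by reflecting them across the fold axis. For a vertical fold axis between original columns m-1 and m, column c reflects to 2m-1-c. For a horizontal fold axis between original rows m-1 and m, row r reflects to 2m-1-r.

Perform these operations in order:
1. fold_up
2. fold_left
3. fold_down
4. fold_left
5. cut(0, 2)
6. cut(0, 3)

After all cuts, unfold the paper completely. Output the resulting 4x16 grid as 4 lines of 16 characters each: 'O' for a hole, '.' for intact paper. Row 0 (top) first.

Op 1 fold_up: fold axis h@2; visible region now rows[0,2) x cols[0,16) = 2x16
Op 2 fold_left: fold axis v@8; visible region now rows[0,2) x cols[0,8) = 2x8
Op 3 fold_down: fold axis h@1; visible region now rows[1,2) x cols[0,8) = 1x8
Op 4 fold_left: fold axis v@4; visible region now rows[1,2) x cols[0,4) = 1x4
Op 5 cut(0, 2): punch at orig (1,2); cuts so far [(1, 2)]; region rows[1,2) x cols[0,4) = 1x4
Op 6 cut(0, 3): punch at orig (1,3); cuts so far [(1, 2), (1, 3)]; region rows[1,2) x cols[0,4) = 1x4
Unfold 1 (reflect across v@4): 4 holes -> [(1, 2), (1, 3), (1, 4), (1, 5)]
Unfold 2 (reflect across h@1): 8 holes -> [(0, 2), (0, 3), (0, 4), (0, 5), (1, 2), (1, 3), (1, 4), (1, 5)]
Unfold 3 (reflect across v@8): 16 holes -> [(0, 2), (0, 3), (0, 4), (0, 5), (0, 10), (0, 11), (0, 12), (0, 13), (1, 2), (1, 3), (1, 4), (1, 5), (1, 10), (1, 11), (1, 12), (1, 13)]
Unfold 4 (reflect across h@2): 32 holes -> [(0, 2), (0, 3), (0, 4), (0, 5), (0, 10), (0, 11), (0, 12), (0, 13), (1, 2), (1, 3), (1, 4), (1, 5), (1, 10), (1, 11), (1, 12), (1, 13), (2, 2), (2, 3), (2, 4), (2, 5), (2, 10), (2, 11), (2, 12), (2, 13), (3, 2), (3, 3), (3, 4), (3, 5), (3, 10), (3, 11), (3, 12), (3, 13)]

Answer: ..OOOO....OOOO..
..OOOO....OOOO..
..OOOO....OOOO..
..OOOO....OOOO..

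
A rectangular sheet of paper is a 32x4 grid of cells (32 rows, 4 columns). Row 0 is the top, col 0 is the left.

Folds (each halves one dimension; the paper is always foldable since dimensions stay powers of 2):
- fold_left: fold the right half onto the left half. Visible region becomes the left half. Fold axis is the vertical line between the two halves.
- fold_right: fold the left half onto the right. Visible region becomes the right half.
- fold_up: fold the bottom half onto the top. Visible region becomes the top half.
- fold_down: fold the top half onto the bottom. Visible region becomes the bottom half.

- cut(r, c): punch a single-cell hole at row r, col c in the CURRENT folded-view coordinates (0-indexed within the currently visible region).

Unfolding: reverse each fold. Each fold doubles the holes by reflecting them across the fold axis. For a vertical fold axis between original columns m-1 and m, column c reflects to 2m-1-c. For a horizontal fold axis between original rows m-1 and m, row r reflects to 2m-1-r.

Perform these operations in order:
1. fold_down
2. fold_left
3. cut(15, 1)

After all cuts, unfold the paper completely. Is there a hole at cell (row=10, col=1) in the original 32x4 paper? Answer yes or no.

Op 1 fold_down: fold axis h@16; visible region now rows[16,32) x cols[0,4) = 16x4
Op 2 fold_left: fold axis v@2; visible region now rows[16,32) x cols[0,2) = 16x2
Op 3 cut(15, 1): punch at orig (31,1); cuts so far [(31, 1)]; region rows[16,32) x cols[0,2) = 16x2
Unfold 1 (reflect across v@2): 2 holes -> [(31, 1), (31, 2)]
Unfold 2 (reflect across h@16): 4 holes -> [(0, 1), (0, 2), (31, 1), (31, 2)]
Holes: [(0, 1), (0, 2), (31, 1), (31, 2)]

Answer: no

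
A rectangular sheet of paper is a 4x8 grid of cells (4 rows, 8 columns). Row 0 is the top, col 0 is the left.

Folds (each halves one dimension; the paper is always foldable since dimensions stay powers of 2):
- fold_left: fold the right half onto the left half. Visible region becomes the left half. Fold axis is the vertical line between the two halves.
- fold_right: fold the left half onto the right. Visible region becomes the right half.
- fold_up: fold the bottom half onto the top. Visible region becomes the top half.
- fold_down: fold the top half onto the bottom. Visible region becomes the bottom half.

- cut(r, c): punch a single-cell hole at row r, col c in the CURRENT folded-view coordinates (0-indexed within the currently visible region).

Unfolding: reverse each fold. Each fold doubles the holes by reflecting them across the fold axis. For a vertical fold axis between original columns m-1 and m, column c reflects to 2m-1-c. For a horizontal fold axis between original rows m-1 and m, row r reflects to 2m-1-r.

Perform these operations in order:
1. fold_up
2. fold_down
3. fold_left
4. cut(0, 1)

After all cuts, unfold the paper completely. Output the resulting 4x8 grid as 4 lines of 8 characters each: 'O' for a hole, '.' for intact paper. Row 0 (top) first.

Op 1 fold_up: fold axis h@2; visible region now rows[0,2) x cols[0,8) = 2x8
Op 2 fold_down: fold axis h@1; visible region now rows[1,2) x cols[0,8) = 1x8
Op 3 fold_left: fold axis v@4; visible region now rows[1,2) x cols[0,4) = 1x4
Op 4 cut(0, 1): punch at orig (1,1); cuts so far [(1, 1)]; region rows[1,2) x cols[0,4) = 1x4
Unfold 1 (reflect across v@4): 2 holes -> [(1, 1), (1, 6)]
Unfold 2 (reflect across h@1): 4 holes -> [(0, 1), (0, 6), (1, 1), (1, 6)]
Unfold 3 (reflect across h@2): 8 holes -> [(0, 1), (0, 6), (1, 1), (1, 6), (2, 1), (2, 6), (3, 1), (3, 6)]

Answer: .O....O.
.O....O.
.O....O.
.O....O.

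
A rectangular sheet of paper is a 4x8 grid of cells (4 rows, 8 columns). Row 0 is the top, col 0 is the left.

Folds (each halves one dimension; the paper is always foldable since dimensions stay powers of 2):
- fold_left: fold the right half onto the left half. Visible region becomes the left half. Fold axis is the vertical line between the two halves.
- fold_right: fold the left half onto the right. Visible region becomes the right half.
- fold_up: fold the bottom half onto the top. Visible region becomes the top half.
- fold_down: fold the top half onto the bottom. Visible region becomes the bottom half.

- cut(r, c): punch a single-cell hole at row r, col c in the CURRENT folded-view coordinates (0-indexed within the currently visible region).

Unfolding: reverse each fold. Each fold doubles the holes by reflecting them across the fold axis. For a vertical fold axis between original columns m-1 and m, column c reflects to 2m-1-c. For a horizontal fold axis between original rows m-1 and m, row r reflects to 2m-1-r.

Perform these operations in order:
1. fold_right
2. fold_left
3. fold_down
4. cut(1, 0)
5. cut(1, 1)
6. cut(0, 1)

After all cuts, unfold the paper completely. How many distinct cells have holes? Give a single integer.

Op 1 fold_right: fold axis v@4; visible region now rows[0,4) x cols[4,8) = 4x4
Op 2 fold_left: fold axis v@6; visible region now rows[0,4) x cols[4,6) = 4x2
Op 3 fold_down: fold axis h@2; visible region now rows[2,4) x cols[4,6) = 2x2
Op 4 cut(1, 0): punch at orig (3,4); cuts so far [(3, 4)]; region rows[2,4) x cols[4,6) = 2x2
Op 5 cut(1, 1): punch at orig (3,5); cuts so far [(3, 4), (3, 5)]; region rows[2,4) x cols[4,6) = 2x2
Op 6 cut(0, 1): punch at orig (2,5); cuts so far [(2, 5), (3, 4), (3, 5)]; region rows[2,4) x cols[4,6) = 2x2
Unfold 1 (reflect across h@2): 6 holes -> [(0, 4), (0, 5), (1, 5), (2, 5), (3, 4), (3, 5)]
Unfold 2 (reflect across v@6): 12 holes -> [(0, 4), (0, 5), (0, 6), (0, 7), (1, 5), (1, 6), (2, 5), (2, 6), (3, 4), (3, 5), (3, 6), (3, 7)]
Unfold 3 (reflect across v@4): 24 holes -> [(0, 0), (0, 1), (0, 2), (0, 3), (0, 4), (0, 5), (0, 6), (0, 7), (1, 1), (1, 2), (1, 5), (1, 6), (2, 1), (2, 2), (2, 5), (2, 6), (3, 0), (3, 1), (3, 2), (3, 3), (3, 4), (3, 5), (3, 6), (3, 7)]

Answer: 24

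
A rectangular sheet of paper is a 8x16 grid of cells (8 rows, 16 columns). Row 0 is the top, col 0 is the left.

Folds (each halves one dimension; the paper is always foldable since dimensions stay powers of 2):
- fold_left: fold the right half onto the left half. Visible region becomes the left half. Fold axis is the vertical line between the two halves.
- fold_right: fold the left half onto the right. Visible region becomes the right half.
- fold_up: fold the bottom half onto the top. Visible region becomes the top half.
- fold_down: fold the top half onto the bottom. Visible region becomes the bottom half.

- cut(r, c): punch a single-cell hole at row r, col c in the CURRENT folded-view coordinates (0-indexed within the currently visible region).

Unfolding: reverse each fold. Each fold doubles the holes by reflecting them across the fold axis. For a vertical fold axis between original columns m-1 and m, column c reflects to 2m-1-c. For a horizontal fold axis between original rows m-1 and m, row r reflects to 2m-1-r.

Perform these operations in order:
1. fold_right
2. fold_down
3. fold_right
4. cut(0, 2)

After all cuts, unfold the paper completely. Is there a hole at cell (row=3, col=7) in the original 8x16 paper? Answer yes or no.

Op 1 fold_right: fold axis v@8; visible region now rows[0,8) x cols[8,16) = 8x8
Op 2 fold_down: fold axis h@4; visible region now rows[4,8) x cols[8,16) = 4x8
Op 3 fold_right: fold axis v@12; visible region now rows[4,8) x cols[12,16) = 4x4
Op 4 cut(0, 2): punch at orig (4,14); cuts so far [(4, 14)]; region rows[4,8) x cols[12,16) = 4x4
Unfold 1 (reflect across v@12): 2 holes -> [(4, 9), (4, 14)]
Unfold 2 (reflect across h@4): 4 holes -> [(3, 9), (3, 14), (4, 9), (4, 14)]
Unfold 3 (reflect across v@8): 8 holes -> [(3, 1), (3, 6), (3, 9), (3, 14), (4, 1), (4, 6), (4, 9), (4, 14)]
Holes: [(3, 1), (3, 6), (3, 9), (3, 14), (4, 1), (4, 6), (4, 9), (4, 14)]

Answer: no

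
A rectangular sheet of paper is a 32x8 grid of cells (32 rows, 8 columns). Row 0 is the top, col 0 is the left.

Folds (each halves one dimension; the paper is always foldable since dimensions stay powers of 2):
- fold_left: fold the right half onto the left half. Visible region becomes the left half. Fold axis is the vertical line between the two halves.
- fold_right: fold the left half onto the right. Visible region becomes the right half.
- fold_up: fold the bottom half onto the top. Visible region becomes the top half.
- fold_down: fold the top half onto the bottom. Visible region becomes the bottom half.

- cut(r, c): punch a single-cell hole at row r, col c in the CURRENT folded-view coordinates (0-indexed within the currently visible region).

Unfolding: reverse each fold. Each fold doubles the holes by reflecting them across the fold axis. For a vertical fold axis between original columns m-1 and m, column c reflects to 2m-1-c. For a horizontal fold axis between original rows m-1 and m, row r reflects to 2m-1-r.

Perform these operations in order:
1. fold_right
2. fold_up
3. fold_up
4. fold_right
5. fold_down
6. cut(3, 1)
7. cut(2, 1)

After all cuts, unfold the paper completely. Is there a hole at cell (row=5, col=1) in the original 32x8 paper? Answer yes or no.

Op 1 fold_right: fold axis v@4; visible region now rows[0,32) x cols[4,8) = 32x4
Op 2 fold_up: fold axis h@16; visible region now rows[0,16) x cols[4,8) = 16x4
Op 3 fold_up: fold axis h@8; visible region now rows[0,8) x cols[4,8) = 8x4
Op 4 fold_right: fold axis v@6; visible region now rows[0,8) x cols[6,8) = 8x2
Op 5 fold_down: fold axis h@4; visible region now rows[4,8) x cols[6,8) = 4x2
Op 6 cut(3, 1): punch at orig (7,7); cuts so far [(7, 7)]; region rows[4,8) x cols[6,8) = 4x2
Op 7 cut(2, 1): punch at orig (6,7); cuts so far [(6, 7), (7, 7)]; region rows[4,8) x cols[6,8) = 4x2
Unfold 1 (reflect across h@4): 4 holes -> [(0, 7), (1, 7), (6, 7), (7, 7)]
Unfold 2 (reflect across v@6): 8 holes -> [(0, 4), (0, 7), (1, 4), (1, 7), (6, 4), (6, 7), (7, 4), (7, 7)]
Unfold 3 (reflect across h@8): 16 holes -> [(0, 4), (0, 7), (1, 4), (1, 7), (6, 4), (6, 7), (7, 4), (7, 7), (8, 4), (8, 7), (9, 4), (9, 7), (14, 4), (14, 7), (15, 4), (15, 7)]
Unfold 4 (reflect across h@16): 32 holes -> [(0, 4), (0, 7), (1, 4), (1, 7), (6, 4), (6, 7), (7, 4), (7, 7), (8, 4), (8, 7), (9, 4), (9, 7), (14, 4), (14, 7), (15, 4), (15, 7), (16, 4), (16, 7), (17, 4), (17, 7), (22, 4), (22, 7), (23, 4), (23, 7), (24, 4), (24, 7), (25, 4), (25, 7), (30, 4), (30, 7), (31, 4), (31, 7)]
Unfold 5 (reflect across v@4): 64 holes -> [(0, 0), (0, 3), (0, 4), (0, 7), (1, 0), (1, 3), (1, 4), (1, 7), (6, 0), (6, 3), (6, 4), (6, 7), (7, 0), (7, 3), (7, 4), (7, 7), (8, 0), (8, 3), (8, 4), (8, 7), (9, 0), (9, 3), (9, 4), (9, 7), (14, 0), (14, 3), (14, 4), (14, 7), (15, 0), (15, 3), (15, 4), (15, 7), (16, 0), (16, 3), (16, 4), (16, 7), (17, 0), (17, 3), (17, 4), (17, 7), (22, 0), (22, 3), (22, 4), (22, 7), (23, 0), (23, 3), (23, 4), (23, 7), (24, 0), (24, 3), (24, 4), (24, 7), (25, 0), (25, 3), (25, 4), (25, 7), (30, 0), (30, 3), (30, 4), (30, 7), (31, 0), (31, 3), (31, 4), (31, 7)]
Holes: [(0, 0), (0, 3), (0, 4), (0, 7), (1, 0), (1, 3), (1, 4), (1, 7), (6, 0), (6, 3), (6, 4), (6, 7), (7, 0), (7, 3), (7, 4), (7, 7), (8, 0), (8, 3), (8, 4), (8, 7), (9, 0), (9, 3), (9, 4), (9, 7), (14, 0), (14, 3), (14, 4), (14, 7), (15, 0), (15, 3), (15, 4), (15, 7), (16, 0), (16, 3), (16, 4), (16, 7), (17, 0), (17, 3), (17, 4), (17, 7), (22, 0), (22, 3), (22, 4), (22, 7), (23, 0), (23, 3), (23, 4), (23, 7), (24, 0), (24, 3), (24, 4), (24, 7), (25, 0), (25, 3), (25, 4), (25, 7), (30, 0), (30, 3), (30, 4), (30, 7), (31, 0), (31, 3), (31, 4), (31, 7)]

Answer: no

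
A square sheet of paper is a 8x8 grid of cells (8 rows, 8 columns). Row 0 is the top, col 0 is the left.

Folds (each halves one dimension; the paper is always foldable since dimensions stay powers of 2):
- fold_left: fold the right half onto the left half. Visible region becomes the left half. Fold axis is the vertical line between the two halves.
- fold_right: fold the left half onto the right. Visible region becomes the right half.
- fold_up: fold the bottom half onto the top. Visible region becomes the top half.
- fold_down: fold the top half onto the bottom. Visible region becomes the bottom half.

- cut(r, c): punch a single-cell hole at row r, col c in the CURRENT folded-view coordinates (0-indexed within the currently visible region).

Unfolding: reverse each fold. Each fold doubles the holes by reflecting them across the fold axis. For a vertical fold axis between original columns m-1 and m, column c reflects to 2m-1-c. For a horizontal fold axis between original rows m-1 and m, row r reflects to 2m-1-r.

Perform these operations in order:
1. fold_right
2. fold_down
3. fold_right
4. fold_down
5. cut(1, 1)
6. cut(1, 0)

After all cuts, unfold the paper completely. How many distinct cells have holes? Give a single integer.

Op 1 fold_right: fold axis v@4; visible region now rows[0,8) x cols[4,8) = 8x4
Op 2 fold_down: fold axis h@4; visible region now rows[4,8) x cols[4,8) = 4x4
Op 3 fold_right: fold axis v@6; visible region now rows[4,8) x cols[6,8) = 4x2
Op 4 fold_down: fold axis h@6; visible region now rows[6,8) x cols[6,8) = 2x2
Op 5 cut(1, 1): punch at orig (7,7); cuts so far [(7, 7)]; region rows[6,8) x cols[6,8) = 2x2
Op 6 cut(1, 0): punch at orig (7,6); cuts so far [(7, 6), (7, 7)]; region rows[6,8) x cols[6,8) = 2x2
Unfold 1 (reflect across h@6): 4 holes -> [(4, 6), (4, 7), (7, 6), (7, 7)]
Unfold 2 (reflect across v@6): 8 holes -> [(4, 4), (4, 5), (4, 6), (4, 7), (7, 4), (7, 5), (7, 6), (7, 7)]
Unfold 3 (reflect across h@4): 16 holes -> [(0, 4), (0, 5), (0, 6), (0, 7), (3, 4), (3, 5), (3, 6), (3, 7), (4, 4), (4, 5), (4, 6), (4, 7), (7, 4), (7, 5), (7, 6), (7, 7)]
Unfold 4 (reflect across v@4): 32 holes -> [(0, 0), (0, 1), (0, 2), (0, 3), (0, 4), (0, 5), (0, 6), (0, 7), (3, 0), (3, 1), (3, 2), (3, 3), (3, 4), (3, 5), (3, 6), (3, 7), (4, 0), (4, 1), (4, 2), (4, 3), (4, 4), (4, 5), (4, 6), (4, 7), (7, 0), (7, 1), (7, 2), (7, 3), (7, 4), (7, 5), (7, 6), (7, 7)]

Answer: 32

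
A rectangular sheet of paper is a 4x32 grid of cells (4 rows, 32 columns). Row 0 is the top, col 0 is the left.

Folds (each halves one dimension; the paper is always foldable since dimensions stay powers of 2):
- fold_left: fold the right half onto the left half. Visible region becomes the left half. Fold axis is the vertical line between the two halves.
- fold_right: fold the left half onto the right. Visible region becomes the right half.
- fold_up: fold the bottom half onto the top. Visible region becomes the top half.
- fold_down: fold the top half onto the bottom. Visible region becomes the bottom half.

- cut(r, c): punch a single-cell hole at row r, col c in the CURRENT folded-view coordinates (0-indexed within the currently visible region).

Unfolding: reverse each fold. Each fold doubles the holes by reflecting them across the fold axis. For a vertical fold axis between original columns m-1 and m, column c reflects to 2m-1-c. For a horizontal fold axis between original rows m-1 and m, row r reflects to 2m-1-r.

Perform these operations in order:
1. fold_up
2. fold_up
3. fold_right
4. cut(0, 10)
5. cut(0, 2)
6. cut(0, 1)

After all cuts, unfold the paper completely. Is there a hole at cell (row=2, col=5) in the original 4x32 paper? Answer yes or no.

Answer: yes

Derivation:
Op 1 fold_up: fold axis h@2; visible region now rows[0,2) x cols[0,32) = 2x32
Op 2 fold_up: fold axis h@1; visible region now rows[0,1) x cols[0,32) = 1x32
Op 3 fold_right: fold axis v@16; visible region now rows[0,1) x cols[16,32) = 1x16
Op 4 cut(0, 10): punch at orig (0,26); cuts so far [(0, 26)]; region rows[0,1) x cols[16,32) = 1x16
Op 5 cut(0, 2): punch at orig (0,18); cuts so far [(0, 18), (0, 26)]; region rows[0,1) x cols[16,32) = 1x16
Op 6 cut(0, 1): punch at orig (0,17); cuts so far [(0, 17), (0, 18), (0, 26)]; region rows[0,1) x cols[16,32) = 1x16
Unfold 1 (reflect across v@16): 6 holes -> [(0, 5), (0, 13), (0, 14), (0, 17), (0, 18), (0, 26)]
Unfold 2 (reflect across h@1): 12 holes -> [(0, 5), (0, 13), (0, 14), (0, 17), (0, 18), (0, 26), (1, 5), (1, 13), (1, 14), (1, 17), (1, 18), (1, 26)]
Unfold 3 (reflect across h@2): 24 holes -> [(0, 5), (0, 13), (0, 14), (0, 17), (0, 18), (0, 26), (1, 5), (1, 13), (1, 14), (1, 17), (1, 18), (1, 26), (2, 5), (2, 13), (2, 14), (2, 17), (2, 18), (2, 26), (3, 5), (3, 13), (3, 14), (3, 17), (3, 18), (3, 26)]
Holes: [(0, 5), (0, 13), (0, 14), (0, 17), (0, 18), (0, 26), (1, 5), (1, 13), (1, 14), (1, 17), (1, 18), (1, 26), (2, 5), (2, 13), (2, 14), (2, 17), (2, 18), (2, 26), (3, 5), (3, 13), (3, 14), (3, 17), (3, 18), (3, 26)]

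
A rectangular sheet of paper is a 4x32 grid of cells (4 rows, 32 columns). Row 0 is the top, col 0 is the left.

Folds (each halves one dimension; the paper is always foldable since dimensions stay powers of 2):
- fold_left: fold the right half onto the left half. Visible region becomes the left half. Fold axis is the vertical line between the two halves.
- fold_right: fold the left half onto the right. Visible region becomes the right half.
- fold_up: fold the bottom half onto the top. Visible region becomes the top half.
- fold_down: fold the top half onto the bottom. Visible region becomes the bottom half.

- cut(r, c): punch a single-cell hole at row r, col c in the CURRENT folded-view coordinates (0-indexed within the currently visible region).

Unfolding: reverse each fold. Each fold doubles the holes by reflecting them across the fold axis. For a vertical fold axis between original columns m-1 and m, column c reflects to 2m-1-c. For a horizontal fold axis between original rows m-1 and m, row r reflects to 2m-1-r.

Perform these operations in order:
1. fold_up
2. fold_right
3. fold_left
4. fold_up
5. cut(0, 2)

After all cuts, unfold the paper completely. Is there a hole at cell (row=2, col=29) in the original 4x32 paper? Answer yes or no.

Op 1 fold_up: fold axis h@2; visible region now rows[0,2) x cols[0,32) = 2x32
Op 2 fold_right: fold axis v@16; visible region now rows[0,2) x cols[16,32) = 2x16
Op 3 fold_left: fold axis v@24; visible region now rows[0,2) x cols[16,24) = 2x8
Op 4 fold_up: fold axis h@1; visible region now rows[0,1) x cols[16,24) = 1x8
Op 5 cut(0, 2): punch at orig (0,18); cuts so far [(0, 18)]; region rows[0,1) x cols[16,24) = 1x8
Unfold 1 (reflect across h@1): 2 holes -> [(0, 18), (1, 18)]
Unfold 2 (reflect across v@24): 4 holes -> [(0, 18), (0, 29), (1, 18), (1, 29)]
Unfold 3 (reflect across v@16): 8 holes -> [(0, 2), (0, 13), (0, 18), (0, 29), (1, 2), (1, 13), (1, 18), (1, 29)]
Unfold 4 (reflect across h@2): 16 holes -> [(0, 2), (0, 13), (0, 18), (0, 29), (1, 2), (1, 13), (1, 18), (1, 29), (2, 2), (2, 13), (2, 18), (2, 29), (3, 2), (3, 13), (3, 18), (3, 29)]
Holes: [(0, 2), (0, 13), (0, 18), (0, 29), (1, 2), (1, 13), (1, 18), (1, 29), (2, 2), (2, 13), (2, 18), (2, 29), (3, 2), (3, 13), (3, 18), (3, 29)]

Answer: yes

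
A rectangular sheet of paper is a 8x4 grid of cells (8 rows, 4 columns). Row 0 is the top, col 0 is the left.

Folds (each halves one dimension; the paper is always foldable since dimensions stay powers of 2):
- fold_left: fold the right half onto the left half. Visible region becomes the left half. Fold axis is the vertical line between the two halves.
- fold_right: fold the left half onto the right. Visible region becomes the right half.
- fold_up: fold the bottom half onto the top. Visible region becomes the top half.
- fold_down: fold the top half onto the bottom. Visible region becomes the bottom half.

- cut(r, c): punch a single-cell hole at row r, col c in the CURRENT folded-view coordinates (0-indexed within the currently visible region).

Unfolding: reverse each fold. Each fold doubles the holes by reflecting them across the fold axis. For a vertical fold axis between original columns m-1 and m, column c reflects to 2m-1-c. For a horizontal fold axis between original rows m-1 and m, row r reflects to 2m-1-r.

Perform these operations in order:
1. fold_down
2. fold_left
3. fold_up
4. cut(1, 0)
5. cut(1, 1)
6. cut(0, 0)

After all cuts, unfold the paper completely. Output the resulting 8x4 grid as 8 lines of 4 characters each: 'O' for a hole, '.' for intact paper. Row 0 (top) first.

Answer: O..O
OOOO
OOOO
O..O
O..O
OOOO
OOOO
O..O

Derivation:
Op 1 fold_down: fold axis h@4; visible region now rows[4,8) x cols[0,4) = 4x4
Op 2 fold_left: fold axis v@2; visible region now rows[4,8) x cols[0,2) = 4x2
Op 3 fold_up: fold axis h@6; visible region now rows[4,6) x cols[0,2) = 2x2
Op 4 cut(1, 0): punch at orig (5,0); cuts so far [(5, 0)]; region rows[4,6) x cols[0,2) = 2x2
Op 5 cut(1, 1): punch at orig (5,1); cuts so far [(5, 0), (5, 1)]; region rows[4,6) x cols[0,2) = 2x2
Op 6 cut(0, 0): punch at orig (4,0); cuts so far [(4, 0), (5, 0), (5, 1)]; region rows[4,6) x cols[0,2) = 2x2
Unfold 1 (reflect across h@6): 6 holes -> [(4, 0), (5, 0), (5, 1), (6, 0), (6, 1), (7, 0)]
Unfold 2 (reflect across v@2): 12 holes -> [(4, 0), (4, 3), (5, 0), (5, 1), (5, 2), (5, 3), (6, 0), (6, 1), (6, 2), (6, 3), (7, 0), (7, 3)]
Unfold 3 (reflect across h@4): 24 holes -> [(0, 0), (0, 3), (1, 0), (1, 1), (1, 2), (1, 3), (2, 0), (2, 1), (2, 2), (2, 3), (3, 0), (3, 3), (4, 0), (4, 3), (5, 0), (5, 1), (5, 2), (5, 3), (6, 0), (6, 1), (6, 2), (6, 3), (7, 0), (7, 3)]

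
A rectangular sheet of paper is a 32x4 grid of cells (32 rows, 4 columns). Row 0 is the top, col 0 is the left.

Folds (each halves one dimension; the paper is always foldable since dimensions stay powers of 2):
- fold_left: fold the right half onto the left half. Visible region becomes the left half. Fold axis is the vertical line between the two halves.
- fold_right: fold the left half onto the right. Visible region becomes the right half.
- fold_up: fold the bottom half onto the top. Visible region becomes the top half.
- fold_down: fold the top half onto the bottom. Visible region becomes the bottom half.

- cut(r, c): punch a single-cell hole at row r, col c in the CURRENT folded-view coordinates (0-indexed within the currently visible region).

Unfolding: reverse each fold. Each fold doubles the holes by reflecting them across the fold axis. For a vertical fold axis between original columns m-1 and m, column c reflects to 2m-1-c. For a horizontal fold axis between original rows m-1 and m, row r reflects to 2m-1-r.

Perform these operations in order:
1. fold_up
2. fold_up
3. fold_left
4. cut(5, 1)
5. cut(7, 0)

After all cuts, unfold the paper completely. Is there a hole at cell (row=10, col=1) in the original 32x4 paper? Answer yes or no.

Op 1 fold_up: fold axis h@16; visible region now rows[0,16) x cols[0,4) = 16x4
Op 2 fold_up: fold axis h@8; visible region now rows[0,8) x cols[0,4) = 8x4
Op 3 fold_left: fold axis v@2; visible region now rows[0,8) x cols[0,2) = 8x2
Op 4 cut(5, 1): punch at orig (5,1); cuts so far [(5, 1)]; region rows[0,8) x cols[0,2) = 8x2
Op 5 cut(7, 0): punch at orig (7,0); cuts so far [(5, 1), (7, 0)]; region rows[0,8) x cols[0,2) = 8x2
Unfold 1 (reflect across v@2): 4 holes -> [(5, 1), (5, 2), (7, 0), (7, 3)]
Unfold 2 (reflect across h@8): 8 holes -> [(5, 1), (5, 2), (7, 0), (7, 3), (8, 0), (8, 3), (10, 1), (10, 2)]
Unfold 3 (reflect across h@16): 16 holes -> [(5, 1), (5, 2), (7, 0), (7, 3), (8, 0), (8, 3), (10, 1), (10, 2), (21, 1), (21, 2), (23, 0), (23, 3), (24, 0), (24, 3), (26, 1), (26, 2)]
Holes: [(5, 1), (5, 2), (7, 0), (7, 3), (8, 0), (8, 3), (10, 1), (10, 2), (21, 1), (21, 2), (23, 0), (23, 3), (24, 0), (24, 3), (26, 1), (26, 2)]

Answer: yes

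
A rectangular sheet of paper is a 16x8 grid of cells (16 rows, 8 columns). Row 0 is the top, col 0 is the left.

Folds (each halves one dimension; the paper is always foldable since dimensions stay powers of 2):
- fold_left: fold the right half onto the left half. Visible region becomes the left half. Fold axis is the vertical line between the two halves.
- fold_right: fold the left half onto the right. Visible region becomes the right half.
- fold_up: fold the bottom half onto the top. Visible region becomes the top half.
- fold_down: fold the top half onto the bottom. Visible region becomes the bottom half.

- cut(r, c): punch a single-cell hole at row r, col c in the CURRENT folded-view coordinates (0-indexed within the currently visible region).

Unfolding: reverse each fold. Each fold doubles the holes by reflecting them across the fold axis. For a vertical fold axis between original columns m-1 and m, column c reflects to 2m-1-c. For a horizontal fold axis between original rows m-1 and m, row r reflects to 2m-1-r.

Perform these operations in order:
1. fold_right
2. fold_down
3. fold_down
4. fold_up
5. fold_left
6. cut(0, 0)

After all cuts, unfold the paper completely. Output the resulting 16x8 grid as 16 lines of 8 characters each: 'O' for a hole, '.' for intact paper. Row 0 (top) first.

Op 1 fold_right: fold axis v@4; visible region now rows[0,16) x cols[4,8) = 16x4
Op 2 fold_down: fold axis h@8; visible region now rows[8,16) x cols[4,8) = 8x4
Op 3 fold_down: fold axis h@12; visible region now rows[12,16) x cols[4,8) = 4x4
Op 4 fold_up: fold axis h@14; visible region now rows[12,14) x cols[4,8) = 2x4
Op 5 fold_left: fold axis v@6; visible region now rows[12,14) x cols[4,6) = 2x2
Op 6 cut(0, 0): punch at orig (12,4); cuts so far [(12, 4)]; region rows[12,14) x cols[4,6) = 2x2
Unfold 1 (reflect across v@6): 2 holes -> [(12, 4), (12, 7)]
Unfold 2 (reflect across h@14): 4 holes -> [(12, 4), (12, 7), (15, 4), (15, 7)]
Unfold 3 (reflect across h@12): 8 holes -> [(8, 4), (8, 7), (11, 4), (11, 7), (12, 4), (12, 7), (15, 4), (15, 7)]
Unfold 4 (reflect across h@8): 16 holes -> [(0, 4), (0, 7), (3, 4), (3, 7), (4, 4), (4, 7), (7, 4), (7, 7), (8, 4), (8, 7), (11, 4), (11, 7), (12, 4), (12, 7), (15, 4), (15, 7)]
Unfold 5 (reflect across v@4): 32 holes -> [(0, 0), (0, 3), (0, 4), (0, 7), (3, 0), (3, 3), (3, 4), (3, 7), (4, 0), (4, 3), (4, 4), (4, 7), (7, 0), (7, 3), (7, 4), (7, 7), (8, 0), (8, 3), (8, 4), (8, 7), (11, 0), (11, 3), (11, 4), (11, 7), (12, 0), (12, 3), (12, 4), (12, 7), (15, 0), (15, 3), (15, 4), (15, 7)]

Answer: O..OO..O
........
........
O..OO..O
O..OO..O
........
........
O..OO..O
O..OO..O
........
........
O..OO..O
O..OO..O
........
........
O..OO..O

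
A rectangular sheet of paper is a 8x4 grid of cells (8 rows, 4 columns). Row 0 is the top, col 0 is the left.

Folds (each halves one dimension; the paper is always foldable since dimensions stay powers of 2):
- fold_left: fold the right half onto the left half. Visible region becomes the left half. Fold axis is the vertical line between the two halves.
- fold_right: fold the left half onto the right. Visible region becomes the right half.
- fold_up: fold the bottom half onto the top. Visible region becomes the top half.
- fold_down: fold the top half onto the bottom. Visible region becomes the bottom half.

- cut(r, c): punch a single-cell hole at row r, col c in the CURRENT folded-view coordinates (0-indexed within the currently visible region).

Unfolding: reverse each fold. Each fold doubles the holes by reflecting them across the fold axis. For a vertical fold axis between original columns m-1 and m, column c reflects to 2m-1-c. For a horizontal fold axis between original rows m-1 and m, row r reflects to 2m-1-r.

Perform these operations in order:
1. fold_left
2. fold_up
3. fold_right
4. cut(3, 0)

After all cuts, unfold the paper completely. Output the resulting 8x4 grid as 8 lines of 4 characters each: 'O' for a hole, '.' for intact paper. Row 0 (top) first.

Op 1 fold_left: fold axis v@2; visible region now rows[0,8) x cols[0,2) = 8x2
Op 2 fold_up: fold axis h@4; visible region now rows[0,4) x cols[0,2) = 4x2
Op 3 fold_right: fold axis v@1; visible region now rows[0,4) x cols[1,2) = 4x1
Op 4 cut(3, 0): punch at orig (3,1); cuts so far [(3, 1)]; region rows[0,4) x cols[1,2) = 4x1
Unfold 1 (reflect across v@1): 2 holes -> [(3, 0), (3, 1)]
Unfold 2 (reflect across h@4): 4 holes -> [(3, 0), (3, 1), (4, 0), (4, 1)]
Unfold 3 (reflect across v@2): 8 holes -> [(3, 0), (3, 1), (3, 2), (3, 3), (4, 0), (4, 1), (4, 2), (4, 3)]

Answer: ....
....
....
OOOO
OOOO
....
....
....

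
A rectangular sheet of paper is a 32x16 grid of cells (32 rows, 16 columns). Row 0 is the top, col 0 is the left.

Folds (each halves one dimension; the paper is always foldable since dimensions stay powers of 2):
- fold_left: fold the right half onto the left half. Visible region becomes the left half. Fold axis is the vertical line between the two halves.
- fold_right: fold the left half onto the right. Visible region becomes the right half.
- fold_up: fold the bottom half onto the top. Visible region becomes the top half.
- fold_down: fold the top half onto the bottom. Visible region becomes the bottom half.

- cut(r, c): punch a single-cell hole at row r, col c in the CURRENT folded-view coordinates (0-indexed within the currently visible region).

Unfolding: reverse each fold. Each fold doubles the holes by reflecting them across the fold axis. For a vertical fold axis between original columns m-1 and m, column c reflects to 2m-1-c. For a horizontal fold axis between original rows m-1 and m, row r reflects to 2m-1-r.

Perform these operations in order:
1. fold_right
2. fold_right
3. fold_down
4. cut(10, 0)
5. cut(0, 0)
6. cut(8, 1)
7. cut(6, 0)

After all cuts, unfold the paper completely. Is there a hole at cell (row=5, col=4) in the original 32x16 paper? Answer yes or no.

Op 1 fold_right: fold axis v@8; visible region now rows[0,32) x cols[8,16) = 32x8
Op 2 fold_right: fold axis v@12; visible region now rows[0,32) x cols[12,16) = 32x4
Op 3 fold_down: fold axis h@16; visible region now rows[16,32) x cols[12,16) = 16x4
Op 4 cut(10, 0): punch at orig (26,12); cuts so far [(26, 12)]; region rows[16,32) x cols[12,16) = 16x4
Op 5 cut(0, 0): punch at orig (16,12); cuts so far [(16, 12), (26, 12)]; region rows[16,32) x cols[12,16) = 16x4
Op 6 cut(8, 1): punch at orig (24,13); cuts so far [(16, 12), (24, 13), (26, 12)]; region rows[16,32) x cols[12,16) = 16x4
Op 7 cut(6, 0): punch at orig (22,12); cuts so far [(16, 12), (22, 12), (24, 13), (26, 12)]; region rows[16,32) x cols[12,16) = 16x4
Unfold 1 (reflect across h@16): 8 holes -> [(5, 12), (7, 13), (9, 12), (15, 12), (16, 12), (22, 12), (24, 13), (26, 12)]
Unfold 2 (reflect across v@12): 16 holes -> [(5, 11), (5, 12), (7, 10), (7, 13), (9, 11), (9, 12), (15, 11), (15, 12), (16, 11), (16, 12), (22, 11), (22, 12), (24, 10), (24, 13), (26, 11), (26, 12)]
Unfold 3 (reflect across v@8): 32 holes -> [(5, 3), (5, 4), (5, 11), (5, 12), (7, 2), (7, 5), (7, 10), (7, 13), (9, 3), (9, 4), (9, 11), (9, 12), (15, 3), (15, 4), (15, 11), (15, 12), (16, 3), (16, 4), (16, 11), (16, 12), (22, 3), (22, 4), (22, 11), (22, 12), (24, 2), (24, 5), (24, 10), (24, 13), (26, 3), (26, 4), (26, 11), (26, 12)]
Holes: [(5, 3), (5, 4), (5, 11), (5, 12), (7, 2), (7, 5), (7, 10), (7, 13), (9, 3), (9, 4), (9, 11), (9, 12), (15, 3), (15, 4), (15, 11), (15, 12), (16, 3), (16, 4), (16, 11), (16, 12), (22, 3), (22, 4), (22, 11), (22, 12), (24, 2), (24, 5), (24, 10), (24, 13), (26, 3), (26, 4), (26, 11), (26, 12)]

Answer: yes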